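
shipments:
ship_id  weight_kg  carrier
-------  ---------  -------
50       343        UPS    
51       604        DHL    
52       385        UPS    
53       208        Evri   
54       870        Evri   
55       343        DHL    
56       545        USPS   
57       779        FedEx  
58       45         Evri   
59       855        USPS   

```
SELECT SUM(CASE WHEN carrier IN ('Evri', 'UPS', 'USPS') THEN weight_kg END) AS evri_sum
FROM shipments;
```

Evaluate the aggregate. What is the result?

ship_id=50: ✓ → 343
ship_id=51: ✗
ship_id=52: ✓ → 385
ship_id=53: ✓ → 208
ship_id=54: ✓ → 870
ship_id=55: ✗
ship_id=56: ✓ → 545
ship_id=57: ✗
ship_id=58: ✓ → 45
ship_id=59: ✓ → 855
evri_sum = 343 + 385 + 208 + 870 + 545 + 45 + 855 = 3251

3251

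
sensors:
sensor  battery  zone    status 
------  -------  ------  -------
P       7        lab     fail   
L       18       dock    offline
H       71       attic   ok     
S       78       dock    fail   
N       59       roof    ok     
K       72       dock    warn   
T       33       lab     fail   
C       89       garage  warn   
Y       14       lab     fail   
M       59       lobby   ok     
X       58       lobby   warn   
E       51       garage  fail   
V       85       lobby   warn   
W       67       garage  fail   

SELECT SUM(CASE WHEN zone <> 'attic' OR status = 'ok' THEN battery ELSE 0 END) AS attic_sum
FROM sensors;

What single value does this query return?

761

sensor=P: ✓ → 7
sensor=L: ✓ → 18
sensor=H: ✓ → 71
sensor=S: ✓ → 78
sensor=N: ✓ → 59
sensor=K: ✓ → 72
sensor=T: ✓ → 33
sensor=C: ✓ → 89
sensor=Y: ✓ → 14
sensor=M: ✓ → 59
sensor=X: ✓ → 58
sensor=E: ✓ → 51
sensor=V: ✓ → 85
sensor=W: ✓ → 67
attic_sum = 7 + 18 + 71 + 78 + 59 + 72 + 33 + 89 + 14 + 59 + 58 + 51 + 85 + 67 = 761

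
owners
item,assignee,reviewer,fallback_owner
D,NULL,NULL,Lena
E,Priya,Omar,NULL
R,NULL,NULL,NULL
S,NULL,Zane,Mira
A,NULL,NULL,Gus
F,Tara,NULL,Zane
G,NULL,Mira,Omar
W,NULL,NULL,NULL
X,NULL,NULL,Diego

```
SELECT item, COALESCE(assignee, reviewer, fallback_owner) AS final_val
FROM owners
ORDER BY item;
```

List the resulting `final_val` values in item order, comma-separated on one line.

item=A: assignee=NULL, reviewer=NULL, fallback_owner=Gus → Gus
item=D: assignee=NULL, reviewer=NULL, fallback_owner=Lena → Lena
item=E: assignee=Priya → Priya
item=F: assignee=Tara → Tara
item=G: assignee=NULL, reviewer=Mira → Mira
item=R: assignee=NULL, reviewer=NULL, fallback_owner=NULL (all NULL) → NULL
item=S: assignee=NULL, reviewer=Zane → Zane
item=W: assignee=NULL, reviewer=NULL, fallback_owner=NULL (all NULL) → NULL
item=X: assignee=NULL, reviewer=NULL, fallback_owner=Diego → Diego

Gus, Lena, Priya, Tara, Mira, NULL, Zane, NULL, Diego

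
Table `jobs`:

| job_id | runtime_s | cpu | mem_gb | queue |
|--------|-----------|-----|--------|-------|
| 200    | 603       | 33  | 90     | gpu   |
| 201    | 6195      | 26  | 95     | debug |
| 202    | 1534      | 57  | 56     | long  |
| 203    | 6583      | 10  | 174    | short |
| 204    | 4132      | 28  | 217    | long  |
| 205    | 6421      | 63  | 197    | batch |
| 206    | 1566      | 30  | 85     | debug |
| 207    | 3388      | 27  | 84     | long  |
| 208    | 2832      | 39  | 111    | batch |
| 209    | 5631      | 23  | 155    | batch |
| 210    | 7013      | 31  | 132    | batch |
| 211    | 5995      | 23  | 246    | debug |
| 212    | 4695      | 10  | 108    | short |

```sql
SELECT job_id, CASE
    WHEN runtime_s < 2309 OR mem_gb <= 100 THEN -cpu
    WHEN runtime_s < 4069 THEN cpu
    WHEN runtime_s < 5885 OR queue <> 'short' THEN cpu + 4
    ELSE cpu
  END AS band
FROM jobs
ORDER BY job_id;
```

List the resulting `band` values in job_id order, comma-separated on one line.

-33, -26, -57, 10, 32, 67, -30, -27, 39, 27, 35, 27, 14

job_id=200: runtime_s < 2309 OR mem_gb <= 100 → -33
job_id=201: runtime_s < 2309 OR mem_gb <= 100 → -26
job_id=202: runtime_s < 2309 OR mem_gb <= 100 → -57
job_id=203: ELSE → 10
job_id=204: runtime_s < 5885 OR queue <> 'short' → 32
job_id=205: runtime_s < 5885 OR queue <> 'short' → 67
job_id=206: runtime_s < 2309 OR mem_gb <= 100 → -30
job_id=207: runtime_s < 2309 OR mem_gb <= 100 → -27
job_id=208: runtime_s < 4069 → 39
job_id=209: runtime_s < 5885 OR queue <> 'short' → 27
job_id=210: runtime_s < 5885 OR queue <> 'short' → 35
job_id=211: runtime_s < 5885 OR queue <> 'short' → 27
job_id=212: runtime_s < 5885 OR queue <> 'short' → 14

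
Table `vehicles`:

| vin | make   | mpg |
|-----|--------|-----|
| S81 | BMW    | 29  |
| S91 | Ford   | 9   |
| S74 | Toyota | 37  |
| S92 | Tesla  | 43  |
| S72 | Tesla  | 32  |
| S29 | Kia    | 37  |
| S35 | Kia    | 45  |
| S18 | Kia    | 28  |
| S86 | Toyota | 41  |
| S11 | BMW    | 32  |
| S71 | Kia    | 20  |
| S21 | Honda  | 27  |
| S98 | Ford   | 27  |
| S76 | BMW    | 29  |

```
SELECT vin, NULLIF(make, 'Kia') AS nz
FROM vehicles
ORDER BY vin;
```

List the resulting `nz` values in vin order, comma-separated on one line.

BMW, NULL, Honda, NULL, NULL, NULL, Tesla, Toyota, BMW, BMW, Toyota, Ford, Tesla, Ford

vin=S11: make=BMW vs Kia: differ → BMW
vin=S18: make=Kia vs Kia: equal → NULL
vin=S21: make=Honda vs Kia: differ → Honda
vin=S29: make=Kia vs Kia: equal → NULL
vin=S35: make=Kia vs Kia: equal → NULL
vin=S71: make=Kia vs Kia: equal → NULL
vin=S72: make=Tesla vs Kia: differ → Tesla
vin=S74: make=Toyota vs Kia: differ → Toyota
vin=S76: make=BMW vs Kia: differ → BMW
vin=S81: make=BMW vs Kia: differ → BMW
vin=S86: make=Toyota vs Kia: differ → Toyota
vin=S91: make=Ford vs Kia: differ → Ford
vin=S92: make=Tesla vs Kia: differ → Tesla
vin=S98: make=Ford vs Kia: differ → Ford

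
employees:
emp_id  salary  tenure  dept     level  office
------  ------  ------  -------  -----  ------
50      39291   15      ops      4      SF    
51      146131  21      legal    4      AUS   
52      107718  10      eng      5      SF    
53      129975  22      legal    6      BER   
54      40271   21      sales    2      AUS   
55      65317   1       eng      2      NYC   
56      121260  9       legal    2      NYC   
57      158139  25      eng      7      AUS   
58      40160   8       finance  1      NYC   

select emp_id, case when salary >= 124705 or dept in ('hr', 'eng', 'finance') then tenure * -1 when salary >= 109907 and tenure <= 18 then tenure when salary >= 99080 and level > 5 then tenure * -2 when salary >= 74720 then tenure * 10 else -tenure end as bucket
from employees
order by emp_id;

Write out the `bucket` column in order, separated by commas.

-15, -21, -10, -22, -21, -1, 9, -25, -8

emp_id=50: ELSE → -15
emp_id=51: salary >= 124705 or dept in ('hr', 'eng', 'finance') → -21
emp_id=52: salary >= 124705 or dept in ('hr', 'eng', 'finance') → -10
emp_id=53: salary >= 124705 or dept in ('hr', 'eng', 'finance') → -22
emp_id=54: ELSE → -21
emp_id=55: salary >= 124705 or dept in ('hr', 'eng', 'finance') → -1
emp_id=56: salary >= 109907 and tenure <= 18 → 9
emp_id=57: salary >= 124705 or dept in ('hr', 'eng', 'finance') → -25
emp_id=58: salary >= 124705 or dept in ('hr', 'eng', 'finance') → -8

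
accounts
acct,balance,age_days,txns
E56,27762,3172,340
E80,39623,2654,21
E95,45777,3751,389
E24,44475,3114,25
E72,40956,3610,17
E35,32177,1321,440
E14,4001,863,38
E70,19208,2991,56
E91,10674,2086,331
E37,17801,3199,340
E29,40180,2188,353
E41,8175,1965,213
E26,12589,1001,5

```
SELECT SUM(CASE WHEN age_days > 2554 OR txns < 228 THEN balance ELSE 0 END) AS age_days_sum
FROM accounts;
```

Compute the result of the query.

acct=E56: ✓ → 27762
acct=E80: ✓ → 39623
acct=E95: ✓ → 45777
acct=E24: ✓ → 44475
acct=E72: ✓ → 40956
acct=E35: ✗
acct=E14: ✓ → 4001
acct=E70: ✓ → 19208
acct=E91: ✗
acct=E37: ✓ → 17801
acct=E29: ✗
acct=E41: ✓ → 8175
acct=E26: ✓ → 12589
age_days_sum = 27762 + 39623 + 45777 + 44475 + 40956 + 4001 + 19208 + 17801 + 8175 + 12589 = 260367

260367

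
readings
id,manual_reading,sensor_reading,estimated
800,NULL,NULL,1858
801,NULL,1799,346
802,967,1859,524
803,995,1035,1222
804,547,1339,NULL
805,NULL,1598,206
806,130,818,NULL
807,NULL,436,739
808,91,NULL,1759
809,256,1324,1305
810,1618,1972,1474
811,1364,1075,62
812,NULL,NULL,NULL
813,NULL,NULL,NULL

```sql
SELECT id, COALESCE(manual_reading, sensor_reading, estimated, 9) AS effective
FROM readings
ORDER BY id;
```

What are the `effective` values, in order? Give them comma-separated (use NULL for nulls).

1858, 1799, 967, 995, 547, 1598, 130, 436, 91, 256, 1618, 1364, 9, 9

id=800: manual_reading=NULL, sensor_reading=NULL, estimated=1858 → 1858
id=801: manual_reading=NULL, sensor_reading=1799 → 1799
id=802: manual_reading=967 → 967
id=803: manual_reading=995 → 995
id=804: manual_reading=547 → 547
id=805: manual_reading=NULL, sensor_reading=1598 → 1598
id=806: manual_reading=130 → 130
id=807: manual_reading=NULL, sensor_reading=436 → 436
id=808: manual_reading=91 → 91
id=809: manual_reading=256 → 256
id=810: manual_reading=1618 → 1618
id=811: manual_reading=1364 → 1364
id=812: manual_reading=NULL, sensor_reading=NULL, estimated=NULL, → literal 9 → 9
id=813: manual_reading=NULL, sensor_reading=NULL, estimated=NULL, → literal 9 → 9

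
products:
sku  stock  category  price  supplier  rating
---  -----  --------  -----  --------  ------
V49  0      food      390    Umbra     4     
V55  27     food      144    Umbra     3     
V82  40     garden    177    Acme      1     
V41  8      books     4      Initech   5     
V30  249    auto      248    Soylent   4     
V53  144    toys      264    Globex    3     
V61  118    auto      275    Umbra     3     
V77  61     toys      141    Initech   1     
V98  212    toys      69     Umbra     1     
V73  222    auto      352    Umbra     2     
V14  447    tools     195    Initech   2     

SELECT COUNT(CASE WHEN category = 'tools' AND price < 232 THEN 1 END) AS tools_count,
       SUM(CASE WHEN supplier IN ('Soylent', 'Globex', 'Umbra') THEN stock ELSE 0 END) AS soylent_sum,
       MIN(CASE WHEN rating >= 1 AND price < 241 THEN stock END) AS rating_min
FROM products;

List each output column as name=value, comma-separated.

tools_count=1, soylent_sum=972, rating_min=8

[tools_count: category = 'tools' AND price < 232]
sku=V49: ✗
sku=V55: ✗
sku=V82: ✗
sku=V41: ✗
sku=V30: ✗
sku=V53: ✗
sku=V61: ✗
sku=V77: ✗
sku=V98: ✗
sku=V73: ✗
sku=V14: ✓ → 1
tools_count = COUNT(1) = 1
—
[soylent_sum: supplier IN ('Soylent', 'Globex', 'Umbra')]
sku=V49: ✓ → 0
sku=V55: ✓ → 27
sku=V82: ✗
sku=V41: ✗
sku=V30: ✓ → 249
sku=V53: ✓ → 144
sku=V61: ✓ → 118
sku=V77: ✗
sku=V98: ✓ → 212
sku=V73: ✓ → 222
sku=V14: ✗
soylent_sum = 27 + 249 + 144 + 118 + 212 + 222 = 972
—
[rating_min: rating >= 1 AND price < 241]
sku=V49: ✗
sku=V55: ✓ → 27
sku=V82: ✓ → 40
sku=V41: ✓ → 8
sku=V30: ✗
sku=V53: ✗
sku=V61: ✗
sku=V77: ✓ → 61
sku=V98: ✓ → 212
sku=V73: ✗
sku=V14: ✓ → 447
rating_min = MIN(27, 40, 8, 61, 212, 447) = 8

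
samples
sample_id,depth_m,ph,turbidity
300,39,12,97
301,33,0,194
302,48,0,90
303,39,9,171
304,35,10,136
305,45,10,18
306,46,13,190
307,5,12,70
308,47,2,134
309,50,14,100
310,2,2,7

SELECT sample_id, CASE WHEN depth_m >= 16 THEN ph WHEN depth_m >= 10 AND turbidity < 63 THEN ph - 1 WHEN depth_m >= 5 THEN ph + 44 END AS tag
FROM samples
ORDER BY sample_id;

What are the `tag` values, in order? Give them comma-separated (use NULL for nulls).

sample_id=300: depth_m >= 16 → 12
sample_id=301: depth_m >= 16 → 0
sample_id=302: depth_m >= 16 → 0
sample_id=303: depth_m >= 16 → 9
sample_id=304: depth_m >= 16 → 10
sample_id=305: depth_m >= 16 → 10
sample_id=306: depth_m >= 16 → 13
sample_id=307: depth_m >= 5 → 56
sample_id=308: depth_m >= 16 → 2
sample_id=309: depth_m >= 16 → 14
sample_id=310: (no match → NULL) → NULL

12, 0, 0, 9, 10, 10, 13, 56, 2, 14, NULL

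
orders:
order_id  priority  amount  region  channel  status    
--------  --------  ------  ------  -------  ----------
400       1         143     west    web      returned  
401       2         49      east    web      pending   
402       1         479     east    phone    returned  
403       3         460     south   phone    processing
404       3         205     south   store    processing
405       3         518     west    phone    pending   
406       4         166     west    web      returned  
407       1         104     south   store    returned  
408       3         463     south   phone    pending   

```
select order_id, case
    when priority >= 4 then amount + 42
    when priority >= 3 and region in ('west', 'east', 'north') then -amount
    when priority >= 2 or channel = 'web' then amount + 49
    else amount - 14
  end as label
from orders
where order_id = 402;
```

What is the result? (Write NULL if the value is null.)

465

order_id = 402: priority=1, amount=479, region=east, channel=phone, status=returned.
priority >= 4 → false
priority >= 3 and region in ('west', 'east', 'north') → false
priority >= 2 or channel = 'web' → false
No prior WHEN matched → ELSE → 465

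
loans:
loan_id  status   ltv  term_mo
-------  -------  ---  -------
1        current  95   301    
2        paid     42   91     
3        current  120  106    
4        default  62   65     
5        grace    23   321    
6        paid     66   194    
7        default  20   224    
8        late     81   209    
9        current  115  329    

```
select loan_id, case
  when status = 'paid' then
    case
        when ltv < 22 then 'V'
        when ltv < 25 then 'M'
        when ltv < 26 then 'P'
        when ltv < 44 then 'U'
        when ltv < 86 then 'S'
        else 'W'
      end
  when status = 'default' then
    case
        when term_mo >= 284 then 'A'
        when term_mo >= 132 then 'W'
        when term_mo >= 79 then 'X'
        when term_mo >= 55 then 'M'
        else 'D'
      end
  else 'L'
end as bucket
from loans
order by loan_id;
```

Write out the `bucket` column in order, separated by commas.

L, U, L, M, L, S, W, L, L

loan_id=1: status='current' → outer ELSE → L
loan_id=2: status='paid' → inner[ltv < 44] → U
loan_id=3: status='current' → outer ELSE → L
loan_id=4: status='default' → inner[term_mo >= 55] → M
loan_id=5: status='grace' → outer ELSE → L
loan_id=6: status='paid' → inner[ltv < 86] → S
loan_id=7: status='default' → inner[term_mo >= 132] → W
loan_id=8: status='late' → outer ELSE → L
loan_id=9: status='current' → outer ELSE → L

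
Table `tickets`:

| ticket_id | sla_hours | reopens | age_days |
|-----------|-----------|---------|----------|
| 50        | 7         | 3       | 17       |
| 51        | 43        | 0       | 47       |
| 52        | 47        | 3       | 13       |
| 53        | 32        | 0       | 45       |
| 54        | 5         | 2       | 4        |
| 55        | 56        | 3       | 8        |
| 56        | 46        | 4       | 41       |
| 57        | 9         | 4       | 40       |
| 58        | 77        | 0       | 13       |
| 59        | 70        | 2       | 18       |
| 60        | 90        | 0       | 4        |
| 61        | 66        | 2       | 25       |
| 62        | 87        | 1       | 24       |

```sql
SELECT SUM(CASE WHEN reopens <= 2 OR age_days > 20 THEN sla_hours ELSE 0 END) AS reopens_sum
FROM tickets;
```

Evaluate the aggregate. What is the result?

525

ticket_id=50: ✗
ticket_id=51: ✓ → 43
ticket_id=52: ✗
ticket_id=53: ✓ → 32
ticket_id=54: ✓ → 5
ticket_id=55: ✗
ticket_id=56: ✓ → 46
ticket_id=57: ✓ → 9
ticket_id=58: ✓ → 77
ticket_id=59: ✓ → 70
ticket_id=60: ✓ → 90
ticket_id=61: ✓ → 66
ticket_id=62: ✓ → 87
reopens_sum = 43 + 32 + 5 + 46 + 9 + 77 + 70 + 90 + 66 + 87 = 525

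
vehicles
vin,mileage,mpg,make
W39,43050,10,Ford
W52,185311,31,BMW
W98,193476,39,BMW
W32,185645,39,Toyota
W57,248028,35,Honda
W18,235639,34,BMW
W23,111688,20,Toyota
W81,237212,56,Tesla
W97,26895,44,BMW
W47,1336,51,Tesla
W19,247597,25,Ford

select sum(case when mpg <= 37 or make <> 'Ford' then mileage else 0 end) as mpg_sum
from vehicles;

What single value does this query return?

1715877

vin=W39: ✓ → 43050
vin=W52: ✓ → 185311
vin=W98: ✓ → 193476
vin=W32: ✓ → 185645
vin=W57: ✓ → 248028
vin=W18: ✓ → 235639
vin=W23: ✓ → 111688
vin=W81: ✓ → 237212
vin=W97: ✓ → 26895
vin=W47: ✓ → 1336
vin=W19: ✓ → 247597
mpg_sum = 43050 + 185311 + 193476 + 185645 + 248028 + 235639 + 111688 + 237212 + 26895 + 1336 + 247597 = 1715877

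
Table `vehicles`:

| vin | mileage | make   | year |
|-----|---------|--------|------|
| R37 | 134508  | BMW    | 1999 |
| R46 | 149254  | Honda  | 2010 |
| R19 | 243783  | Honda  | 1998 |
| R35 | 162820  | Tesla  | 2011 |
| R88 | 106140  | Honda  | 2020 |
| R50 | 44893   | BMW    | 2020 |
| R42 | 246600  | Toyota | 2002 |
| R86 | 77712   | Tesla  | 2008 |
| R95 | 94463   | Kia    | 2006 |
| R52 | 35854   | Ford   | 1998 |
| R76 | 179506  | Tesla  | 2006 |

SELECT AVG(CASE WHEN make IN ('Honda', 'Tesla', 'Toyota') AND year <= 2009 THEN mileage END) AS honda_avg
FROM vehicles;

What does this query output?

vin=R37: ✗
vin=R46: ✗
vin=R19: ✓ → 243783
vin=R35: ✗
vin=R88: ✗
vin=R50: ✗
vin=R42: ✓ → 246600
vin=R86: ✓ → 77712
vin=R95: ✗
vin=R52: ✗
vin=R76: ✓ → 179506
honda_avg = (243783 + 246600 + 77712 + 179506) / 4 = 186900.25

186900.25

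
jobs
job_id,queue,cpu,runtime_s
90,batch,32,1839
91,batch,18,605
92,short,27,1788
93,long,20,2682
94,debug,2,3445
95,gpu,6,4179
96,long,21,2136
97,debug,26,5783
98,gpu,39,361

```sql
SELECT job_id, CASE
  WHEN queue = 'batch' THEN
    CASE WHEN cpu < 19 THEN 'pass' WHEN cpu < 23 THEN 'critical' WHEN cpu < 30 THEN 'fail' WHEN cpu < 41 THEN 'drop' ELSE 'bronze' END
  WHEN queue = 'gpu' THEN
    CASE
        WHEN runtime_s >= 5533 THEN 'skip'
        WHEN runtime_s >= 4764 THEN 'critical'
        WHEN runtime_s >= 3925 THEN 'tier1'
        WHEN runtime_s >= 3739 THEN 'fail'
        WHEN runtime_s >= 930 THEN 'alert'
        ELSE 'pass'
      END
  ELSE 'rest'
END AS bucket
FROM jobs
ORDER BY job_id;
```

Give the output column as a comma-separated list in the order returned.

job_id=90: queue='batch' → inner[cpu < 41] → drop
job_id=91: queue='batch' → inner[cpu < 19] → pass
job_id=92: queue='short' → outer ELSE → rest
job_id=93: queue='long' → outer ELSE → rest
job_id=94: queue='debug' → outer ELSE → rest
job_id=95: queue='gpu' → inner[runtime_s >= 3925] → tier1
job_id=96: queue='long' → outer ELSE → rest
job_id=97: queue='debug' → outer ELSE → rest
job_id=98: queue='gpu' → inner[ELSE] → pass

drop, pass, rest, rest, rest, tier1, rest, rest, pass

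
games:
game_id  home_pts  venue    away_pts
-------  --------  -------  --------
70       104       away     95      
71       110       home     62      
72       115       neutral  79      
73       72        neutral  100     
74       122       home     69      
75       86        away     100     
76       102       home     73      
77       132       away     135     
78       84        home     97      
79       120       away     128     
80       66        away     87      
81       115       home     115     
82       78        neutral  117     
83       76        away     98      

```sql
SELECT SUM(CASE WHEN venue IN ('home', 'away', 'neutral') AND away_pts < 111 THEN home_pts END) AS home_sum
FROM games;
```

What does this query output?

game_id=70: ✓ → 104
game_id=71: ✓ → 110
game_id=72: ✓ → 115
game_id=73: ✓ → 72
game_id=74: ✓ → 122
game_id=75: ✓ → 86
game_id=76: ✓ → 102
game_id=77: ✗
game_id=78: ✓ → 84
game_id=79: ✗
game_id=80: ✓ → 66
game_id=81: ✗
game_id=82: ✗
game_id=83: ✓ → 76
home_sum = 104 + 110 + 115 + 72 + 122 + 86 + 102 + 84 + 66 + 76 = 937

937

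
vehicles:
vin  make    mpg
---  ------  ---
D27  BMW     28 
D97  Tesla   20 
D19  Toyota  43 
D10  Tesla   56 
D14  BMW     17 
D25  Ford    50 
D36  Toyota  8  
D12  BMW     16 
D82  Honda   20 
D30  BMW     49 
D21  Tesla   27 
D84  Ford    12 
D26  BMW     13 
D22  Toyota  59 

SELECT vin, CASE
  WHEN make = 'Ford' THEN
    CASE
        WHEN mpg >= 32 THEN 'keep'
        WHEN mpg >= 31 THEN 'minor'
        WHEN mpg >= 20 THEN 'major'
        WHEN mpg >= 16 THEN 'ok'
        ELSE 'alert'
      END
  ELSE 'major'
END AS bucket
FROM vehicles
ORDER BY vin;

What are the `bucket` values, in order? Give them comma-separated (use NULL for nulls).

vin=D10: make='Tesla' → outer ELSE → major
vin=D12: make='BMW' → outer ELSE → major
vin=D14: make='BMW' → outer ELSE → major
vin=D19: make='Toyota' → outer ELSE → major
vin=D21: make='Tesla' → outer ELSE → major
vin=D22: make='Toyota' → outer ELSE → major
vin=D25: make='Ford' → inner[mpg >= 32] → keep
vin=D26: make='BMW' → outer ELSE → major
vin=D27: make='BMW' → outer ELSE → major
vin=D30: make='BMW' → outer ELSE → major
vin=D36: make='Toyota' → outer ELSE → major
vin=D82: make='Honda' → outer ELSE → major
vin=D84: make='Ford' → inner[ELSE] → alert
vin=D97: make='Tesla' → outer ELSE → major

major, major, major, major, major, major, keep, major, major, major, major, major, alert, major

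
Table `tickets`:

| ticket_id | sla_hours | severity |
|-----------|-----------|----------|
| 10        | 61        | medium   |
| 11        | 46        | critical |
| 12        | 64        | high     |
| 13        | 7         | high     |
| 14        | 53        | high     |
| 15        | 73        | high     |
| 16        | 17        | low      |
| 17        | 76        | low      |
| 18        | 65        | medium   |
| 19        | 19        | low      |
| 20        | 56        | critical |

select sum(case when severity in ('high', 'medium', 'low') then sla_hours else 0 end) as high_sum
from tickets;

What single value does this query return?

ticket_id=10: ✓ → 61
ticket_id=11: ✗
ticket_id=12: ✓ → 64
ticket_id=13: ✓ → 7
ticket_id=14: ✓ → 53
ticket_id=15: ✓ → 73
ticket_id=16: ✓ → 17
ticket_id=17: ✓ → 76
ticket_id=18: ✓ → 65
ticket_id=19: ✓ → 19
ticket_id=20: ✗
high_sum = 61 + 64 + 7 + 53 + 73 + 17 + 76 + 65 + 19 = 435

435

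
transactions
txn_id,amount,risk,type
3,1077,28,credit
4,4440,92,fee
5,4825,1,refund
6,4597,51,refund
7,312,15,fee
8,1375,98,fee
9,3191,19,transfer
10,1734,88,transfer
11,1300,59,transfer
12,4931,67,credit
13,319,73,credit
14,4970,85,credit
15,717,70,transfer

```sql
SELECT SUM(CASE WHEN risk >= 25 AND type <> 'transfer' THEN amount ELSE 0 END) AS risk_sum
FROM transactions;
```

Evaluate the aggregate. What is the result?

txn_id=3: ✓ → 1077
txn_id=4: ✓ → 4440
txn_id=5: ✗
txn_id=6: ✓ → 4597
txn_id=7: ✗
txn_id=8: ✓ → 1375
txn_id=9: ✗
txn_id=10: ✗
txn_id=11: ✗
txn_id=12: ✓ → 4931
txn_id=13: ✓ → 319
txn_id=14: ✓ → 4970
txn_id=15: ✗
risk_sum = 1077 + 4440 + 4597 + 1375 + 4931 + 319 + 4970 = 21709

21709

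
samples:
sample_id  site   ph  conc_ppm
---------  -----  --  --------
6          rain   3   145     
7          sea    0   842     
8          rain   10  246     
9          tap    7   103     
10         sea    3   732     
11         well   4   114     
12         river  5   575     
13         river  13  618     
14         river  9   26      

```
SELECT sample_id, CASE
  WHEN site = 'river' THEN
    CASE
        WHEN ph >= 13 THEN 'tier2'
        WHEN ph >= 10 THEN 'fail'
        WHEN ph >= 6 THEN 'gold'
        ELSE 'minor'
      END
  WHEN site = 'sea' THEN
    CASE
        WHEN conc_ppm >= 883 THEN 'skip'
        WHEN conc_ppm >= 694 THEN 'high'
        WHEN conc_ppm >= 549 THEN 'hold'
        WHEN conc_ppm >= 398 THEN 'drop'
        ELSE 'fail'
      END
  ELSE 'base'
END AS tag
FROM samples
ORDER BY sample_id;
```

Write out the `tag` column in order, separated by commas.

base, high, base, base, high, base, minor, tier2, gold

sample_id=6: site='rain' → outer ELSE → base
sample_id=7: site='sea' → inner[conc_ppm >= 694] → high
sample_id=8: site='rain' → outer ELSE → base
sample_id=9: site='tap' → outer ELSE → base
sample_id=10: site='sea' → inner[conc_ppm >= 694] → high
sample_id=11: site='well' → outer ELSE → base
sample_id=12: site='river' → inner[ELSE] → minor
sample_id=13: site='river' → inner[ph >= 13] → tier2
sample_id=14: site='river' → inner[ph >= 6] → gold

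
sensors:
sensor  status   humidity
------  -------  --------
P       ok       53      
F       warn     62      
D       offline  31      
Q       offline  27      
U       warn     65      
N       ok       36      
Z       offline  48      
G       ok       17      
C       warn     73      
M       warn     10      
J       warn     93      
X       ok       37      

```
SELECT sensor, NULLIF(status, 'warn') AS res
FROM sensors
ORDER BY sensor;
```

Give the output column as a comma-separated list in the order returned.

sensor=C: status=warn vs warn: equal → NULL
sensor=D: status=offline vs warn: differ → offline
sensor=F: status=warn vs warn: equal → NULL
sensor=G: status=ok vs warn: differ → ok
sensor=J: status=warn vs warn: equal → NULL
sensor=M: status=warn vs warn: equal → NULL
sensor=N: status=ok vs warn: differ → ok
sensor=P: status=ok vs warn: differ → ok
sensor=Q: status=offline vs warn: differ → offline
sensor=U: status=warn vs warn: equal → NULL
sensor=X: status=ok vs warn: differ → ok
sensor=Z: status=offline vs warn: differ → offline

NULL, offline, NULL, ok, NULL, NULL, ok, ok, offline, NULL, ok, offline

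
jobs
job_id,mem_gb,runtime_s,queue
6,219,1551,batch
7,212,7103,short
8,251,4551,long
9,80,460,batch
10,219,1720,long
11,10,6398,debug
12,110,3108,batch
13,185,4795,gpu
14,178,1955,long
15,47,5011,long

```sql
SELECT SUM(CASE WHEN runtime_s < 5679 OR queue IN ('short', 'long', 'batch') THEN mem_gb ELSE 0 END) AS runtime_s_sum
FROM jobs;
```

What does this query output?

job_id=6: ✓ → 219
job_id=7: ✓ → 212
job_id=8: ✓ → 251
job_id=9: ✓ → 80
job_id=10: ✓ → 219
job_id=11: ✗
job_id=12: ✓ → 110
job_id=13: ✓ → 185
job_id=14: ✓ → 178
job_id=15: ✓ → 47
runtime_s_sum = 219 + 212 + 251 + 80 + 219 + 110 + 185 + 178 + 47 = 1501

1501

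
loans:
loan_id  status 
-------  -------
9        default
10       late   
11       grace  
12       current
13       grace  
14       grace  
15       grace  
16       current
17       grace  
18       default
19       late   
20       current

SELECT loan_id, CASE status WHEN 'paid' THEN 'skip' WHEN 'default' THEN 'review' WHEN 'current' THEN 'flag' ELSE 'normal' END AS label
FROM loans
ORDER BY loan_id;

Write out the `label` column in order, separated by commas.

loan_id=9: status='default' → review
loan_id=10: ELSE → normal
loan_id=11: ELSE → normal
loan_id=12: status='current' → flag
loan_id=13: ELSE → normal
loan_id=14: ELSE → normal
loan_id=15: ELSE → normal
loan_id=16: status='current' → flag
loan_id=17: ELSE → normal
loan_id=18: status='default' → review
loan_id=19: ELSE → normal
loan_id=20: status='current' → flag

review, normal, normal, flag, normal, normal, normal, flag, normal, review, normal, flag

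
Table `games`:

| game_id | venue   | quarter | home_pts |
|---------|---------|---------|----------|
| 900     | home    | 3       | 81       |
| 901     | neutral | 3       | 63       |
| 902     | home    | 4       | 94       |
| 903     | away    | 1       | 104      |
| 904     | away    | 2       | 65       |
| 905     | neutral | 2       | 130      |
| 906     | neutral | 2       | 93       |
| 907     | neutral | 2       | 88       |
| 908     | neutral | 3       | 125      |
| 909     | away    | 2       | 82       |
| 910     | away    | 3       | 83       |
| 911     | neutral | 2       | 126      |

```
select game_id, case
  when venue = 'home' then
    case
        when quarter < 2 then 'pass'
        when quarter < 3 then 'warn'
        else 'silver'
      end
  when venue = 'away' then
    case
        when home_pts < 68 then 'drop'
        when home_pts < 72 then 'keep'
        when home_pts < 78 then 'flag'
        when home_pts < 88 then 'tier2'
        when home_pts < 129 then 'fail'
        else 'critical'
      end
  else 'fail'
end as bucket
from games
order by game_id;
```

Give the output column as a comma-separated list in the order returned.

game_id=900: venue='home' → inner[ELSE] → silver
game_id=901: venue='neutral' → outer ELSE → fail
game_id=902: venue='home' → inner[ELSE] → silver
game_id=903: venue='away' → inner[home_pts < 129] → fail
game_id=904: venue='away' → inner[home_pts < 68] → drop
game_id=905: venue='neutral' → outer ELSE → fail
game_id=906: venue='neutral' → outer ELSE → fail
game_id=907: venue='neutral' → outer ELSE → fail
game_id=908: venue='neutral' → outer ELSE → fail
game_id=909: venue='away' → inner[home_pts < 88] → tier2
game_id=910: venue='away' → inner[home_pts < 88] → tier2
game_id=911: venue='neutral' → outer ELSE → fail

silver, fail, silver, fail, drop, fail, fail, fail, fail, tier2, tier2, fail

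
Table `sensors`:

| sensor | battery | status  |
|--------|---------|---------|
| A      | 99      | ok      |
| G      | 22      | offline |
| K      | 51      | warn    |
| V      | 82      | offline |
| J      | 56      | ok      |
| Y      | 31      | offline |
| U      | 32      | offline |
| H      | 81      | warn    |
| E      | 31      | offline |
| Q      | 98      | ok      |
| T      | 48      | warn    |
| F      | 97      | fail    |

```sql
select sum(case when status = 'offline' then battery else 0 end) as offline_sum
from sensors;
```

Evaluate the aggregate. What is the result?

sensor=A: ✗
sensor=G: ✓ → 22
sensor=K: ✗
sensor=V: ✓ → 82
sensor=J: ✗
sensor=Y: ✓ → 31
sensor=U: ✓ → 32
sensor=H: ✗
sensor=E: ✓ → 31
sensor=Q: ✗
sensor=T: ✗
sensor=F: ✗
offline_sum = 22 + 82 + 31 + 32 + 31 = 198

198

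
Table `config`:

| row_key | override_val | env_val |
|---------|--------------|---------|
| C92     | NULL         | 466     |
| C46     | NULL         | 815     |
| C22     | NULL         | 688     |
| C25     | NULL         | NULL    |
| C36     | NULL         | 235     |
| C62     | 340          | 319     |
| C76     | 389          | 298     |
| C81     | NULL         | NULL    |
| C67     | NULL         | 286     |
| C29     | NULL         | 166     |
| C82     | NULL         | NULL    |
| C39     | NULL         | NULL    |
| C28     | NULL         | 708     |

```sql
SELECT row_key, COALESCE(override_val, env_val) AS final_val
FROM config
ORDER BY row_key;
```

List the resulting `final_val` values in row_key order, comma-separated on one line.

row_key=C22: override_val=NULL, env_val=688 → 688
row_key=C25: override_val=NULL, env_val=NULL (all NULL) → NULL
row_key=C28: override_val=NULL, env_val=708 → 708
row_key=C29: override_val=NULL, env_val=166 → 166
row_key=C36: override_val=NULL, env_val=235 → 235
row_key=C39: override_val=NULL, env_val=NULL (all NULL) → NULL
row_key=C46: override_val=NULL, env_val=815 → 815
row_key=C62: override_val=340 → 340
row_key=C67: override_val=NULL, env_val=286 → 286
row_key=C76: override_val=389 → 389
row_key=C81: override_val=NULL, env_val=NULL (all NULL) → NULL
row_key=C82: override_val=NULL, env_val=NULL (all NULL) → NULL
row_key=C92: override_val=NULL, env_val=466 → 466

688, NULL, 708, 166, 235, NULL, 815, 340, 286, 389, NULL, NULL, 466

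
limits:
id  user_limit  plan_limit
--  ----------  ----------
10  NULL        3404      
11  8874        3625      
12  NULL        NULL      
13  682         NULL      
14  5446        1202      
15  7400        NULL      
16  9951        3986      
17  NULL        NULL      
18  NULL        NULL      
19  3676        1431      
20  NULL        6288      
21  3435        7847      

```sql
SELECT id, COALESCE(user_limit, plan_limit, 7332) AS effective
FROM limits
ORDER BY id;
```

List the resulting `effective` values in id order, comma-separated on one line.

3404, 8874, 7332, 682, 5446, 7400, 9951, 7332, 7332, 3676, 6288, 3435

id=10: user_limit=NULL, plan_limit=3404 → 3404
id=11: user_limit=8874 → 8874
id=12: user_limit=NULL, plan_limit=NULL, → literal 7332 → 7332
id=13: user_limit=682 → 682
id=14: user_limit=5446 → 5446
id=15: user_limit=7400 → 7400
id=16: user_limit=9951 → 9951
id=17: user_limit=NULL, plan_limit=NULL, → literal 7332 → 7332
id=18: user_limit=NULL, plan_limit=NULL, → literal 7332 → 7332
id=19: user_limit=3676 → 3676
id=20: user_limit=NULL, plan_limit=6288 → 6288
id=21: user_limit=3435 → 3435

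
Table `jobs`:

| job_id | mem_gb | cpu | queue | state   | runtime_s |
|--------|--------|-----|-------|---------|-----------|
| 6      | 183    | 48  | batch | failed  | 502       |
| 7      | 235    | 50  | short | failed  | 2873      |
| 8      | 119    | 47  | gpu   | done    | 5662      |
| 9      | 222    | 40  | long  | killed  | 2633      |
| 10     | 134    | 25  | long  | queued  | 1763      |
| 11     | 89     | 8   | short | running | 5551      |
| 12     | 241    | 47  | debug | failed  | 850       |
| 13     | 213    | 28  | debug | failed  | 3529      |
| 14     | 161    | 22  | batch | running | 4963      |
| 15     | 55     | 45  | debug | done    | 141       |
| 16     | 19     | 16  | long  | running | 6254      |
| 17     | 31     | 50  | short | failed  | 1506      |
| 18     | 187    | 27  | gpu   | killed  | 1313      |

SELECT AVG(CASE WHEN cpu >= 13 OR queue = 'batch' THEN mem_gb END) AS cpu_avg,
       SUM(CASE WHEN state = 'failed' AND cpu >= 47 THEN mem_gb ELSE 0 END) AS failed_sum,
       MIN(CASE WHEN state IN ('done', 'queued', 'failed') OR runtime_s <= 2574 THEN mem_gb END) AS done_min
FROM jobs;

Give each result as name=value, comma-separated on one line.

[cpu_avg: cpu >= 13 OR queue = 'batch']
job_id=6: ✓ → 183
job_id=7: ✓ → 235
job_id=8: ✓ → 119
job_id=9: ✓ → 222
job_id=10: ✓ → 134
job_id=11: ✗
job_id=12: ✓ → 241
job_id=13: ✓ → 213
job_id=14: ✓ → 161
job_id=15: ✓ → 55
job_id=16: ✓ → 19
job_id=17: ✓ → 31
job_id=18: ✓ → 187
cpu_avg = (183 + 235 + 119 + 222 + 134 + 241 + 213 + 161 + 55 + 19 + 31 + 187) / 12 = 150
—
[failed_sum: state = 'failed' AND cpu >= 47]
job_id=6: ✓ → 183
job_id=7: ✓ → 235
job_id=8: ✗
job_id=9: ✗
job_id=10: ✗
job_id=11: ✗
job_id=12: ✓ → 241
job_id=13: ✗
job_id=14: ✗
job_id=15: ✗
job_id=16: ✗
job_id=17: ✓ → 31
job_id=18: ✗
failed_sum = 183 + 235 + 241 + 31 = 690
—
[done_min: state IN ('done', 'queued', 'failed') OR runtime_s <= 2574]
job_id=6: ✓ → 183
job_id=7: ✓ → 235
job_id=8: ✓ → 119
job_id=9: ✗
job_id=10: ✓ → 134
job_id=11: ✗
job_id=12: ✓ → 241
job_id=13: ✓ → 213
job_id=14: ✗
job_id=15: ✓ → 55
job_id=16: ✗
job_id=17: ✓ → 31
job_id=18: ✓ → 187
done_min = MIN(183, 235, 119, 134, 241, 213, 55, 31, 187) = 31

cpu_avg=150, failed_sum=690, done_min=31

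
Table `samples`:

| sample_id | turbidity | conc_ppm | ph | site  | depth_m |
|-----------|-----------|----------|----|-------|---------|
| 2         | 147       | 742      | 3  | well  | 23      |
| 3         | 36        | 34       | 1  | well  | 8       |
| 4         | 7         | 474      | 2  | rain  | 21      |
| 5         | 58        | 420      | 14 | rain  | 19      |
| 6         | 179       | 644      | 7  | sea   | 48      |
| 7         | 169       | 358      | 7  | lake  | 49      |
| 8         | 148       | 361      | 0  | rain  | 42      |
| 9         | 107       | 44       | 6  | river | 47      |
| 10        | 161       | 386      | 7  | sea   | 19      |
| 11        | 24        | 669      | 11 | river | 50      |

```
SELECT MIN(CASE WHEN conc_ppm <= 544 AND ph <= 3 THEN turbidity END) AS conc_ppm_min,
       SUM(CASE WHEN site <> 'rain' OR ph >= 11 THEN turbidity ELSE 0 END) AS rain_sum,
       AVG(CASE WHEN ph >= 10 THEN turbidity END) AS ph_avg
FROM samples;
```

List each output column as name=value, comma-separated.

[conc_ppm_min: conc_ppm <= 544 AND ph <= 3]
sample_id=2: ✗
sample_id=3: ✓ → 36
sample_id=4: ✓ → 7
sample_id=5: ✗
sample_id=6: ✗
sample_id=7: ✗
sample_id=8: ✓ → 148
sample_id=9: ✗
sample_id=10: ✗
sample_id=11: ✗
conc_ppm_min = MIN(36, 7, 148) = 7
—
[rain_sum: site <> 'rain' OR ph >= 11]
sample_id=2: ✓ → 147
sample_id=3: ✓ → 36
sample_id=4: ✗
sample_id=5: ✓ → 58
sample_id=6: ✓ → 179
sample_id=7: ✓ → 169
sample_id=8: ✗
sample_id=9: ✓ → 107
sample_id=10: ✓ → 161
sample_id=11: ✓ → 24
rain_sum = 147 + 36 + 58 + 179 + 169 + 107 + 161 + 24 = 881
—
[ph_avg: ph >= 10]
sample_id=2: ✗
sample_id=3: ✗
sample_id=4: ✗
sample_id=5: ✓ → 58
sample_id=6: ✗
sample_id=7: ✗
sample_id=8: ✗
sample_id=9: ✗
sample_id=10: ✗
sample_id=11: ✓ → 24
ph_avg = (58 + 24) / 2 = 41

conc_ppm_min=7, rain_sum=881, ph_avg=41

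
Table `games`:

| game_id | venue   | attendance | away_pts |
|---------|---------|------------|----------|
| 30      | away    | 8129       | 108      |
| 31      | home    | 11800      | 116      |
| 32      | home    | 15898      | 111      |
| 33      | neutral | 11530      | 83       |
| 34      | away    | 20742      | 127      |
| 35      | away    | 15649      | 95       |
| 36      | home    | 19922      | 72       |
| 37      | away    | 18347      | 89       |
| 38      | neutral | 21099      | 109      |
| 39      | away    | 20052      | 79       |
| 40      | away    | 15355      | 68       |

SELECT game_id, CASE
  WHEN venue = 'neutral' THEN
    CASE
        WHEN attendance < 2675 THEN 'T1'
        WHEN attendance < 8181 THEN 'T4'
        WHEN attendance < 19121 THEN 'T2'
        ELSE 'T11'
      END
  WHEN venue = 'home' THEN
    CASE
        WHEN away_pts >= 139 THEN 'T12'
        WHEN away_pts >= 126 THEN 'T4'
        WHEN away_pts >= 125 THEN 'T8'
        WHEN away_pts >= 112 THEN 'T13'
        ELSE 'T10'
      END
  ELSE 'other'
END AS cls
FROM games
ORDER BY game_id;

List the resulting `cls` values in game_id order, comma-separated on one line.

other, T13, T10, T2, other, other, T10, other, T11, other, other

game_id=30: venue='away' → outer ELSE → other
game_id=31: venue='home' → inner[away_pts >= 112] → T13
game_id=32: venue='home' → inner[ELSE] → T10
game_id=33: venue='neutral' → inner[attendance < 19121] → T2
game_id=34: venue='away' → outer ELSE → other
game_id=35: venue='away' → outer ELSE → other
game_id=36: venue='home' → inner[ELSE] → T10
game_id=37: venue='away' → outer ELSE → other
game_id=38: venue='neutral' → inner[ELSE] → T11
game_id=39: venue='away' → outer ELSE → other
game_id=40: venue='away' → outer ELSE → other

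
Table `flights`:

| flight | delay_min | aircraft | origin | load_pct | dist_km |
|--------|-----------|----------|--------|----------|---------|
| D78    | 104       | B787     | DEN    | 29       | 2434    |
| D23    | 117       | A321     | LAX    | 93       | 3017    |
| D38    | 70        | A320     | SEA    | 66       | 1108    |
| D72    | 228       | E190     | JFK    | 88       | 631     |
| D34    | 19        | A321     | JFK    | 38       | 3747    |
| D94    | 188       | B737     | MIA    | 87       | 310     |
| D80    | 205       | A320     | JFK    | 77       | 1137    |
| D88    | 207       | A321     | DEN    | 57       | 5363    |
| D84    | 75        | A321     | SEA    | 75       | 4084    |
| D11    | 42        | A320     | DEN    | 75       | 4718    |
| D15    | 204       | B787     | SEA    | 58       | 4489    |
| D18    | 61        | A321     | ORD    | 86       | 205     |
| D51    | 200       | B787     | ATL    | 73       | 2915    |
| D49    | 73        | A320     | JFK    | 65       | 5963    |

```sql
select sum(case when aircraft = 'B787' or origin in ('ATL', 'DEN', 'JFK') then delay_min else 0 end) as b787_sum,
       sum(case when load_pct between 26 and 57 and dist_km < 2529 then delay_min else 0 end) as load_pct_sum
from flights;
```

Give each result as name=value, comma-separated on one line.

[b787_sum: aircraft = 'B787' or origin in ('ATL', 'DEN', 'JFK')]
flight=D78: ✓ → 104
flight=D23: ✗
flight=D38: ✗
flight=D72: ✓ → 228
flight=D34: ✓ → 19
flight=D94: ✗
flight=D80: ✓ → 205
flight=D88: ✓ → 207
flight=D84: ✗
flight=D11: ✓ → 42
flight=D15: ✓ → 204
flight=D18: ✗
flight=D51: ✓ → 200
flight=D49: ✓ → 73
b787_sum = 104 + 228 + 19 + 205 + 207 + 42 + 204 + 200 + 73 = 1282
—
[load_pct_sum: load_pct between 26 and 57 and dist_km < 2529]
flight=D78: ✓ → 104
flight=D23: ✗
flight=D38: ✗
flight=D72: ✗
flight=D34: ✗
flight=D94: ✗
flight=D80: ✗
flight=D88: ✗
flight=D84: ✗
flight=D11: ✗
flight=D15: ✗
flight=D18: ✗
flight=D51: ✗
flight=D49: ✗
load_pct_sum = 104

b787_sum=1282, load_pct_sum=104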